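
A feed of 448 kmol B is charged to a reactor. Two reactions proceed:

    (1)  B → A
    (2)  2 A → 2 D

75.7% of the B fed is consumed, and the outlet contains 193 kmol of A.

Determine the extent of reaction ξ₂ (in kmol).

Conversion of B: B consumed = 1ξ₁ = 0.757 × 448 → ξ₁ = 339.1 kmol.
A balance: n_A = 0 + 1ξ₁ − 2ξ₂ = 193 → ξ₂ = (1·339.1 − 193)/2 = 73.07 kmol.
Outlet amounts (n = n₀ + Σ ν·ξ):
  B: 448 − 1(339.1) = 108.9
  A: 0 + 1(339.1) − 2(73.07) = 193
  D: 0 + 2(73.07) = 146.1

ξ₂ = 73.1 kmol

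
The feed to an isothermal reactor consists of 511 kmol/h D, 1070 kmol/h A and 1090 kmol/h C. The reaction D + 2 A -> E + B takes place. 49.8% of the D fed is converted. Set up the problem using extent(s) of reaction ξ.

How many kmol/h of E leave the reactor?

254 kmol/h

D reacted = 0.498 × 511 = 254.5 kmol/h; ν_D = −1, so ξ = 254.5/1 = 254.5 kmol/h.
Outlet amounts (n = n₀ + ν ξ):
  D: 511 − 1(254.5) = 256.5
  A: 1070 − 2(254.5) = 561
  E: 0 + 1(254.5) = 254.5
  B: 0 + 1(254.5) = 254.5
  C: 1090 (inert)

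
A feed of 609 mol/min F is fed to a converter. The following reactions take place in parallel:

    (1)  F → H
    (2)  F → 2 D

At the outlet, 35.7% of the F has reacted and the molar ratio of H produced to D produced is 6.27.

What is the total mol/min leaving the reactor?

Conversion of F: F consumed = 0.357 × 609 = 217.4 mol/min = 1ξ₁ + 1ξ₂.
Selectivity: 1ξ₁ / (2ξ₂) = 6.27 → ξ₁ = 12.54 ξ₂.
Substitute: (1·12.54 + 1) ξ₂ = 217.4 → ξ₂ = 16.06 mol/min, ξ₁ = 201.4 mol/min.
Outlet amounts (n = n₀ + Σ ν·ξ):
  F: 609 − 1(201.4) − 1(16.06) = 391.6
  H: 0 + 1(201.4) = 201.4
  D: 0 + 2(16.06) = 32.11
Total out = 391.6 + 201.4 + 32.11 = 625.1 mol/min.

625 mol/min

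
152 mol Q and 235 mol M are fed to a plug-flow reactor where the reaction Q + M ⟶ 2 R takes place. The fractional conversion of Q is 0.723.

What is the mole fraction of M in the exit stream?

Q reacted = 0.723 × 152 = 109.9 mol; ν_Q = −1, so ξ = 109.9/1 = 109.9 mol.
Outlet amounts (n = n₀ + ν ξ):
  Q: 152 − 1(109.9) = 42.1
  M: 235 − 1(109.9) = 125.1
  R: 0 + 2(109.9) = 219.8
Total out = 387 mol; y_M = 125.1 / 387 = 0.3233.

0.323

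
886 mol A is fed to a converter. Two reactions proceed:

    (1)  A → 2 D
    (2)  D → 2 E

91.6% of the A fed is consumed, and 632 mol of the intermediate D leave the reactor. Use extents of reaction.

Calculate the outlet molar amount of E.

Conversion of A: A consumed = 1ξ₁ = 0.916 × 886 → ξ₁ = 811.6 mol.
D balance: n_D = 0 + 2ξ₁ − 1ξ₂ = 632 → ξ₂ = (2·811.6 − 632)/1 = 991.2 mol.
Outlet amounts (n = n₀ + Σ ν·ξ):
  A: 886 − 1(811.6) = 74.42
  D: 0 + 2(811.6) − 1(991.2) = 632
  E: 0 + 2(991.2) = 1982

1980 mol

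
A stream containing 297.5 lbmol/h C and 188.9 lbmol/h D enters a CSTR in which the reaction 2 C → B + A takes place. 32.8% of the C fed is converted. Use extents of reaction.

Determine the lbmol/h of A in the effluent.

C reacted = 0.328 × 297.5 = 97.58 lbmol/h; ν_C = −2, so ξ = 97.58/2 = 48.79 lbmol/h.
Outlet amounts (n = n₀ + ν ξ):
  C: 297.5 − 2(48.79) = 199.9
  B: 0 + 1(48.79) = 48.79
  A: 0 + 1(48.79) = 48.79
  D: 188.9 (inert)

48.8 lbmol/h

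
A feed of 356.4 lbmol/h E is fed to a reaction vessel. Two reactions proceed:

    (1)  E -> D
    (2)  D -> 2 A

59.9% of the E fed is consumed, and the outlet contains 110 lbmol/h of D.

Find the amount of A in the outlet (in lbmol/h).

Conversion of E: E consumed = 1ξ₁ = 0.599 × 356.4 → ξ₁ = 213.5 lbmol/h.
D balance: n_D = 0 + 1ξ₁ − 1ξ₂ = 110 → ξ₂ = (1·213.5 − 110)/1 = 103.5 lbmol/h.
Outlet amounts (n = n₀ + Σ ν·ξ):
  E: 356.4 − 1(213.5) = 142.9
  D: 0 + 1(213.5) − 1(103.5) = 110
  A: 0 + 2(103.5) = 207

207 lbmol/h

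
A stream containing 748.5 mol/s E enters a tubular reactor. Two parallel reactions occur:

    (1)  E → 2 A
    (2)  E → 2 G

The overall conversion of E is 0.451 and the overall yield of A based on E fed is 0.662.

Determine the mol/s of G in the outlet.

Yield of A: 2ξ₁ / 748.5 = 0.662 → ξ₁ = 247.8 mol/s.
Conversion of E: 1ξ₁ + 1ξ₂ = 0.451 × 748.5 = 337.6 → ξ₂ = 89.82 mol/s.
Outlet amounts (n = n₀ + Σ ν·ξ):
  E: 748.5 − 1(247.8) − 1(89.82) = 410.9
  A: 0 + 2(247.8) = 495.5
  G: 0 + 2(89.82) = 179.6

180 mol/s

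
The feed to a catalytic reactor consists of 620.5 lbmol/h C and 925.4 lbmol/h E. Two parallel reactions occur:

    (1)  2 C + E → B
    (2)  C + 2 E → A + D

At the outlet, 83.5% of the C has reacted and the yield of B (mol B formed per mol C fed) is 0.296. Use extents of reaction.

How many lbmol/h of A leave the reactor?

151 lbmol/h

Yield of B: 1ξ₁ / 620.5 = 0.296 → ξ₁ = 183.7 lbmol/h.
Conversion of C: 2ξ₁ + 1ξ₂ = 0.835 × 620.5 = 518.1 → ξ₂ = 150.8 lbmol/h.
Outlet amounts (n = n₀ + Σ ν·ξ):
  C: 620.5 − 2(183.7) − 1(150.8) = 102.4
  E: 925.4 − 1(183.7) − 2(150.8) = 440.2
  B: 0 + 1(183.7) = 183.7
  A: 0 + 1(150.8) = 150.8
  D: 0 + 1(150.8) = 150.8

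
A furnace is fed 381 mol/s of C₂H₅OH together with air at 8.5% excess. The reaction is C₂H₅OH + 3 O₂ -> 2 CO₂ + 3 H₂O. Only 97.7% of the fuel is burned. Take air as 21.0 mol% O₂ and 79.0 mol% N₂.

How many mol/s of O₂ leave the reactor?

Stoichiometric O₂ = 3 × 381 = 1143 mol/s; O₂ fed = 1143 × 1.085 = 1240 mol/s.
N₂ fed = 1240 × 79/21 = 4665 mol/s.
Fuel reacted = 0.977 × 381 → ξ = 372.2 mol/s.
Outlet (n = n₀ + ν ξ):
  C₂H₅OH: 381 − 1(372.2) = 8.763
  O₂: 1240 − 3(372.2) = 123.4
  N₂: 4665 (inert)
  CO₂: 0 + 2(372.2) = 744.5
  H₂O: 0 + 3(372.2) = 1117

123 mol/s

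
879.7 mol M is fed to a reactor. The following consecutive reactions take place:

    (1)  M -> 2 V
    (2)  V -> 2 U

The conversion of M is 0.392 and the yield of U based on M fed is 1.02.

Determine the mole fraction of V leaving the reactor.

Conversion of M: M consumed = 1ξ₁ = 0.392 × 879.7 → ξ₁ = 344.8 mol.
Yield of U: 2ξ₂ / 879.7 = 1.02 → ξ₂ = 448.6 mol.
Outlet amounts (n = n₀ + Σ ν·ξ):
  M: 879.7 − 1(344.8) = 534.9
  V: 0 + 2(344.8) − 1(448.6) = 241
  U: 0 + 2(448.6) = 897.3
Total out = 1673 mol; y_V = 241 / 1673 = 0.1441.

0.144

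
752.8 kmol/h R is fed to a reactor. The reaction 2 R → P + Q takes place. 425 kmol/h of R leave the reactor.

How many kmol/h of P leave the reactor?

164 kmol/h

For R: n = n₀ − 2ξ → 425 = 752.8 − 2ξ, giving ξ = 163.9 kmol/h.
Outlet amounts (n = n₀ + ν ξ):
  R: 752.8 − 2(163.9) = 425
  P: 0 + 1(163.9) = 163.9
  Q: 0 + 1(163.9) = 163.9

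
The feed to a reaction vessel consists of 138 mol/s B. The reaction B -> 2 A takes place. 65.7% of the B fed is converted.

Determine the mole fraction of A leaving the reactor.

0.793

B reacted = 0.657 × 138 = 90.67 mol/s; ν_B = −1, so ξ = 90.67/1 = 90.67 mol/s.
Outlet amounts (n = n₀ + ν ξ):
  B: 138 − 1(90.67) = 47.33
  A: 0 + 2(90.67) = 181.3
Total out = 228.7 mol/s; y_A = 181.3 / 228.7 = 0.793.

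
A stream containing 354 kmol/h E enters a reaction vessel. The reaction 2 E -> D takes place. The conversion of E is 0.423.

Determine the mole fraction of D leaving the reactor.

E reacted = 0.423 × 354 = 149.7 kmol/h; ν_E = −2, so ξ = 149.7/2 = 74.87 kmol/h.
Outlet amounts (n = n₀ + ν ξ):
  E: 354 − 2(74.87) = 204.3
  D: 0 + 1(74.87) = 74.87
Total out = 279.1 kmol/h; y_D = 74.87 / 279.1 = 0.2682.

0.268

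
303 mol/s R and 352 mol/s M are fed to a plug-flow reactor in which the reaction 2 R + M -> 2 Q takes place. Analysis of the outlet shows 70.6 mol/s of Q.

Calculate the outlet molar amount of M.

317 mol/s

For Q: n = n₀ + 2ξ → 70.6 = 0 + 2ξ, giving ξ = 35.3 mol/s.
Outlet amounts (n = n₀ + ν ξ):
  R: 303 − 2(35.3) = 232.4
  M: 352 − 1(35.3) = 316.7
  Q: 0 + 2(35.3) = 70.6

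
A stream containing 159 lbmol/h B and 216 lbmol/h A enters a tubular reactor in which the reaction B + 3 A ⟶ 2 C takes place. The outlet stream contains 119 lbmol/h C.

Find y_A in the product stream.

For C: n = n₀ + 2ξ → 119 = 0 + 2ξ, giving ξ = 59.5 lbmol/h.
Outlet amounts (n = n₀ + ν ξ):
  B: 159 − 1(59.5) = 99.5
  A: 216 − 3(59.5) = 37.5
  C: 0 + 2(59.5) = 119
Total out = 256 lbmol/h; y_A = 37.5 / 256 = 0.1465.

0.146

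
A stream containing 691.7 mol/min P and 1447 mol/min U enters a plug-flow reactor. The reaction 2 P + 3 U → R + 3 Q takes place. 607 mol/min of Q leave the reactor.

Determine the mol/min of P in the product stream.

287 mol/min

For Q: n = n₀ + 3ξ → 607 = 0 + 3ξ, giving ξ = 202.3 mol/min.
Outlet amounts (n = n₀ + ν ξ):
  P: 691.7 − 2(202.3) = 287
  U: 1447 − 3(202.3) = 840
  R: 0 + 1(202.3) = 202.3
  Q: 0 + 3(202.3) = 607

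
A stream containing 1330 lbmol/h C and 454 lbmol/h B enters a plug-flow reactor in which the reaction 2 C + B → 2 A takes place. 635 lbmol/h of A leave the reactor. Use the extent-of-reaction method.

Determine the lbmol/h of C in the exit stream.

For A: n = n₀ + 2ξ → 635 = 0 + 2ξ, giving ξ = 317.5 lbmol/h.
Outlet amounts (n = n₀ + ν ξ):
  C: 1330 − 2(317.5) = 695
  B: 454 − 1(317.5) = 136.5
  A: 0 + 2(317.5) = 635

695 lbmol/h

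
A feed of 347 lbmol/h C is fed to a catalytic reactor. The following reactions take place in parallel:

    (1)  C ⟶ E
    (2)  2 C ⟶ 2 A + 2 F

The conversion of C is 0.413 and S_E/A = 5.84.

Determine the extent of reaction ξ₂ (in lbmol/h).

ξ₂ = 10.5 lbmol/h

Conversion of C: C consumed = 0.413 × 347 = 143.3 lbmol/h = 1ξ₁ + 2ξ₂.
Selectivity: 1ξ₁ / (2ξ₂) = 5.84 → ξ₁ = 11.68 ξ₂.
Substitute: (1·11.68 + 2) ξ₂ = 143.3 → ξ₂ = 10.48 lbmol/h, ξ₁ = 122.4 lbmol/h.
Outlet amounts (n = n₀ + Σ ν·ξ):
  C: 347 − 1(122.4) − 2(10.48) = 203.7
  E: 0 + 1(122.4) = 122.4
  A: 0 + 2(10.48) = 20.95
  F: 0 + 2(10.48) = 20.95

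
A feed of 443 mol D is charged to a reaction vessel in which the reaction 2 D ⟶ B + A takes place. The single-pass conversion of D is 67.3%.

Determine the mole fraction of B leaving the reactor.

D reacted = 0.673 × 443 = 298.1 mol; ν_D = −2, so ξ = 298.1/2 = 149.1 mol.
Outlet amounts (n = n₀ + ν ξ):
  D: 443 − 2(149.1) = 144.9
  B: 0 + 1(149.1) = 149.1
  A: 0 + 1(149.1) = 149.1
Total out = 443 mol; y_B = 149.1 / 443 = 0.3365.

0.337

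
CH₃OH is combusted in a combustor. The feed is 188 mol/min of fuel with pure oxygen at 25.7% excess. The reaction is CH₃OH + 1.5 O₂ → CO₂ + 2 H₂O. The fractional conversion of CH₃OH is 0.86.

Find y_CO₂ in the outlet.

Stoichiometric O₂ = 1.5 × 188 = 282 mol/min; O₂ fed = 282 × 1.257 = 354.5 mol/min.
Fuel reacted = 0.86 × 188 → ξ = 161.7 mol/min.
Outlet (n = n₀ + ν ξ):
  CH₃OH: 188 − 1(161.7) = 26.32
  O₂: 354.5 − 1.5(161.7) = 112
  CO₂: 0 + 1(161.7) = 161.7
  H₂O: 0 + 2(161.7) = 323.4
Total out = 623.3 mol/min; y_CO₂ = 161.7 / 623.3 = 0.2594.

0.259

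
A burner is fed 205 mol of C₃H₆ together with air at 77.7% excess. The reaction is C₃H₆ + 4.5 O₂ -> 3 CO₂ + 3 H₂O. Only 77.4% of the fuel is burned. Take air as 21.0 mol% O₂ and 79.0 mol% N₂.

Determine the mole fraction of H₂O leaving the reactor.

0.0588

Stoichiometric O₂ = 4.5 × 205 = 922.5 mol; O₂ fed = 922.5 × 1.777 = 1639 mol.
N₂ fed = 1639 × 79/21 = 6167 mol.
Fuel reacted = 0.774 × 205 → ξ = 158.7 mol.
Outlet (n = n₀ + ν ξ):
  C₃H₆: 205 − 1(158.7) = 46.33
  O₂: 1639 − 4.5(158.7) = 925.3
  N₂: 6167 (inert)
  CO₂: 0 + 3(158.7) = 476
  H₂O: 0 + 3(158.7) = 476
Total out = 8090 mol; y_H₂O = 476 / 8090 = 0.05884.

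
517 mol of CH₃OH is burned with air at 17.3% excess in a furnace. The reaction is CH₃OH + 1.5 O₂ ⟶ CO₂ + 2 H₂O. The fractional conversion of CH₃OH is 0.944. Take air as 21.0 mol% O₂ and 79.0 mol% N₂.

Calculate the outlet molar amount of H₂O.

Stoichiometric O₂ = 1.5 × 517 = 775.5 mol; O₂ fed = 775.5 × 1.173 = 909.7 mol.
N₂ fed = 909.7 × 79/21 = 3422 mol.
Fuel reacted = 0.944 × 517 → ξ = 488 mol.
Outlet (n = n₀ + ν ξ):
  CH₃OH: 517 − 1(488) = 28.95
  O₂: 909.7 − 1.5(488) = 177.6
  N₂: 3422 (inert)
  CO₂: 0 + 1(488) = 488
  H₂O: 0 + 2(488) = 976.1

976 mol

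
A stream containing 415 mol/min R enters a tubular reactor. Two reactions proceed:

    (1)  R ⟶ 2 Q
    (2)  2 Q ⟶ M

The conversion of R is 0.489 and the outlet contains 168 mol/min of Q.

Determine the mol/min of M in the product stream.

119 mol/min

Conversion of R: R consumed = 1ξ₁ = 0.489 × 415 → ξ₁ = 202.9 mol/min.
Q balance: n_Q = 0 + 2ξ₁ − 2ξ₂ = 168 → ξ₂ = (2·202.9 − 168)/2 = 118.9 mol/min.
Outlet amounts (n = n₀ + Σ ν·ξ):
  R: 415 − 1(202.9) = 212.1
  Q: 0 + 2(202.9) − 2(118.9) = 168
  M: 0 + 1(118.9) = 118.9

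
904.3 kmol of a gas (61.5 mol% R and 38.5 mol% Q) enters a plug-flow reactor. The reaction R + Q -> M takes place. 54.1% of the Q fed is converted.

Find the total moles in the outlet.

Q reacted = 0.541 × 348.2 = 188.4 kmol; ν_Q = −1, so ξ = 188.4/1 = 188.4 kmol.
Outlet amounts (n = n₀ + ν ξ):
  R: 556.1 − 1(188.4) = 367.8
  Q: 348.2 − 1(188.4) = 159.8
  M: 0 + 1(188.4) = 188.4
Total out = 367.8 + 159.8 + 188.4 = 715.9 kmol.

716 kmol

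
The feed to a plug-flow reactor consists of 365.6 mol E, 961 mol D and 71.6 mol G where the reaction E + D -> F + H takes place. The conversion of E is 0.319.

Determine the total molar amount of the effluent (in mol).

E reacted = 0.319 × 365.6 = 116.6 mol; ν_E = −1, so ξ = 116.6/1 = 116.6 mol.
Outlet amounts (n = n₀ + ν ξ):
  E: 365.6 − 1(116.6) = 249
  D: 961 − 1(116.6) = 844.4
  F: 0 + 1(116.6) = 116.6
  H: 0 + 1(116.6) = 116.6
  G: 71.6 (inert)
Total out = 249 + 844.4 + 116.6 + 116.6 + 71.6 = 1398 mol.

1400 mol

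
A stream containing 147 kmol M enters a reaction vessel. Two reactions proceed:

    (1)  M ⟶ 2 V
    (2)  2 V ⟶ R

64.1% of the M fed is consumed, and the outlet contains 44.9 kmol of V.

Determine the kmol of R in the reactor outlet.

71.8 kmol

Conversion of M: M consumed = 1ξ₁ = 0.641 × 147 → ξ₁ = 94.23 kmol.
V balance: n_V = 0 + 2ξ₁ − 2ξ₂ = 44.9 → ξ₂ = (2·94.23 − 44.9)/2 = 71.78 kmol.
Outlet amounts (n = n₀ + Σ ν·ξ):
  M: 147 − 1(94.23) = 52.77
  V: 0 + 2(94.23) − 2(71.78) = 44.9
  R: 0 + 1(71.78) = 71.78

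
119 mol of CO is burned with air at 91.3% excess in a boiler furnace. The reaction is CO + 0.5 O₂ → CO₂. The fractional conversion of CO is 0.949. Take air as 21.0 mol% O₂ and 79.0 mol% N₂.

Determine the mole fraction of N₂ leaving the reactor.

Stoichiometric O₂ = 0.5 × 119 = 59.5 mol; O₂ fed = 59.5 × 1.913 = 113.8 mol.
N₂ fed = 113.8 × 79/21 = 428.2 mol.
Fuel reacted = 0.949 × 119 → ξ = 112.9 mol.
Outlet (n = n₀ + ν ξ):
  CO: 119 − 1(112.9) = 6.069
  O₂: 113.8 − 0.5(112.9) = 57.36
  N₂: 428.2 (inert)
  CO₂: 0 + 1(112.9) = 112.9
Total out = 604.6 mol; y_N₂ = 428.2 / 604.6 = 0.7083.

0.708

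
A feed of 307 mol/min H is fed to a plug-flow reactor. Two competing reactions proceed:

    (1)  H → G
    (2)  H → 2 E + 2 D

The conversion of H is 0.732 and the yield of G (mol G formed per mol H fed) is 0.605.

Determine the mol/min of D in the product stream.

78 mol/min

Yield of G: 1ξ₁ / 307 = 0.605 → ξ₁ = 185.7 mol/min.
Conversion of H: 1ξ₁ + 1ξ₂ = 0.732 × 307 = 224.7 → ξ₂ = 38.99 mol/min.
Outlet amounts (n = n₀ + Σ ν·ξ):
  H: 307 − 1(185.7) − 1(38.99) = 82.28
  G: 0 + 1(185.7) = 185.7
  E: 0 + 2(38.99) = 77.98
  D: 0 + 2(38.99) = 77.98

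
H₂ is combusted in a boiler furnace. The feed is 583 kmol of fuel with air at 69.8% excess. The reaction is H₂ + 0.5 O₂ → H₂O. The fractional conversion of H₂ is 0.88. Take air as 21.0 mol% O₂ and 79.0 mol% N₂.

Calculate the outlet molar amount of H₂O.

513 kmol

Stoichiometric O₂ = 0.5 × 583 = 291.5 kmol; O₂ fed = 291.5 × 1.698 = 495 kmol.
N₂ fed = 495 × 79/21 = 1862 kmol.
Fuel reacted = 0.88 × 583 → ξ = 513 kmol.
Outlet (n = n₀ + ν ξ):
  H₂: 583 − 1(513) = 69.96
  O₂: 495 − 0.5(513) = 238.4
  N₂: 1862 (inert)
  H₂O: 0 + 1(513) = 513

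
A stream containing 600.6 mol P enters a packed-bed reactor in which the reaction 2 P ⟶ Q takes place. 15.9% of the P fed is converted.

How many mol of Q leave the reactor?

P reacted = 0.159 × 600.6 = 95.5 mol; ν_P = −2, so ξ = 95.5/2 = 47.75 mol.
Outlet amounts (n = n₀ + ν ξ):
  P: 600.6 − 2(47.75) = 505.1
  Q: 0 + 1(47.75) = 47.75

47.7 mol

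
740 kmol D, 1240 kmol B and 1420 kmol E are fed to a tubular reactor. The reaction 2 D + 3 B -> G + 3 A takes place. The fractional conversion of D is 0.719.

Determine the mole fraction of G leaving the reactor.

D reacted = 0.719 × 740 = 532.1 kmol; ν_D = −2, so ξ = 532.1/2 = 266 kmol.
Outlet amounts (n = n₀ + ν ξ):
  D: 740 − 2(266) = 207.9
  B: 1240 − 3(266) = 441.9
  G: 0 + 1(266) = 266
  A: 0 + 3(266) = 798.1
  E: 1420 (inert)
Total out = 3134 kmol; y_G = 266 / 3134 = 0.08489.

0.0849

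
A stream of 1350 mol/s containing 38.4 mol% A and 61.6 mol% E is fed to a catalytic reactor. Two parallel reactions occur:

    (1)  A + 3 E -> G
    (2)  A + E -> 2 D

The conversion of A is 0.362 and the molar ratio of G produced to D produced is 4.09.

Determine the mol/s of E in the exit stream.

Conversion of A: A consumed = 0.362 × 518.4 = 187.7 mol/s = 1ξ₁ + 1ξ₂.
Selectivity: 1ξ₁ / (2ξ₂) = 4.09 → ξ₁ = 8.18 ξ₂.
Substitute: (1·8.18 + 1) ξ₂ = 187.7 → ξ₂ = 20.44 mol/s, ξ₁ = 167.2 mol/s.
Outlet amounts (n = n₀ + Σ ν·ξ):
  A: 518.4 − 1(167.2) − 1(20.44) = 330.7
  E: 831.6 − 3(167.2) − 1(20.44) = 309.5
  G: 0 + 1(167.2) = 167.2
  D: 0 + 2(20.44) = 40.88

310 mol/s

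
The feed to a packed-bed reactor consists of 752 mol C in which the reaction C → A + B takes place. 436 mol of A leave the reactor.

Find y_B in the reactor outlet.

For A: n = n₀ + 1ξ → 436 = 0 + 1ξ, giving ξ = 436 mol.
Outlet amounts (n = n₀ + ν ξ):
  C: 752 − 1(436) = 316
  A: 0 + 1(436) = 436
  B: 0 + 1(436) = 436
Total out = 1188 mol; y_B = 436 / 1188 = 0.367.

0.367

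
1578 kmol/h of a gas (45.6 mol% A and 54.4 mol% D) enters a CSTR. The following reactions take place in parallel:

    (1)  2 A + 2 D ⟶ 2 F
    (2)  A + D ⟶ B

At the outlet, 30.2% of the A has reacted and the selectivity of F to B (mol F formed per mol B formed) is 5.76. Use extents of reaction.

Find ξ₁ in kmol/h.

Conversion of A: A consumed = 0.302 × 719.6 = 217.3 kmol/h = 2ξ₁ + 1ξ₂.
Selectivity: 2ξ₁ / (1ξ₂) = 5.76 → ξ₁ = 2.88 ξ₂.
Substitute: (2·2.88 + 1) ξ₂ = 217.3 → ξ₂ = 32.15 kmol/h, ξ₁ = 92.58 kmol/h.
Outlet amounts (n = n₀ + Σ ν·ξ):
  A: 719.6 − 2(92.58) − 1(32.15) = 502.3
  D: 858.4 − 2(92.58) − 1(32.15) = 641.1
  F: 0 + 2(92.58) = 185.2
  B: 0 + 1(32.15) = 32.15

ξ₁ = 92.6 kmol/h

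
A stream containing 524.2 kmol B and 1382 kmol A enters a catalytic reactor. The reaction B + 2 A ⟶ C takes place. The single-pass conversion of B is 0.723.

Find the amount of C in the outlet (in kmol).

B reacted = 0.723 × 524.2 = 379 kmol; ν_B = −1, so ξ = 379/1 = 379 kmol.
Outlet amounts (n = n₀ + ν ξ):
  B: 524.2 − 1(379) = 145.2
  A: 1382 − 2(379) = 624
  C: 0 + 1(379) = 379

379 kmol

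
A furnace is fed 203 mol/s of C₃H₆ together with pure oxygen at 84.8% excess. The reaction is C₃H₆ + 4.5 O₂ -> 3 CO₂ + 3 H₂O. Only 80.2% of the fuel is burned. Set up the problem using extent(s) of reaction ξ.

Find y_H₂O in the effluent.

Stoichiometric O₂ = 4.5 × 203 = 913.5 mol/s; O₂ fed = 913.5 × 1.848 = 1688 mol/s.
Fuel reacted = 0.802 × 203 → ξ = 162.8 mol/s.
Outlet (n = n₀ + ν ξ):
  C₃H₆: 203 − 1(162.8) = 40.19
  O₂: 1688 − 4.5(162.8) = 955.5
  CO₂: 0 + 3(162.8) = 488.4
  H₂O: 0 + 3(162.8) = 488.4
Total out = 1973 mol/s; y_H₂O = 488.4 / 1973 = 0.2476.

0.248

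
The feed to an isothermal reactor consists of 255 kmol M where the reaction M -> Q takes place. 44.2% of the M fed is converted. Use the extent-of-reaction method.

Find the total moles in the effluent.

255 kmol

M reacted = 0.442 × 255 = 112.7 kmol; ν_M = −1, so ξ = 112.7/1 = 112.7 kmol.
Outlet amounts (n = n₀ + ν ξ):
  M: 255 − 1(112.7) = 142.3
  Q: 0 + 1(112.7) = 112.7
Total out = 142.3 + 112.7 = 255 kmol.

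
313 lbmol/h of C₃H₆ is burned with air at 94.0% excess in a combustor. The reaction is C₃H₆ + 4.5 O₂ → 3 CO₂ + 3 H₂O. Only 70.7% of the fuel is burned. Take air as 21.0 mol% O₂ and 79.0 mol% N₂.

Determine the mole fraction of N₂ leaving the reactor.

Stoichiometric O₂ = 4.5 × 313 = 1408 lbmol/h; O₂ fed = 1408 × 1.940 = 2732 lbmol/h.
N₂ fed = 2732 × 79/21 = 10280 lbmol/h.
Fuel reacted = 0.707 × 313 → ξ = 221.3 lbmol/h.
Outlet (n = n₀ + ν ξ):
  C₃H₆: 313 − 1(221.3) = 91.71
  O₂: 2732 − 4.5(221.3) = 1737
  N₂: 10280 (inert)
  CO₂: 0 + 3(221.3) = 663.9
  H₂O: 0 + 3(221.3) = 663.9
Total out = 13440 lbmol/h; y_N₂ = 10280 / 13440 = 0.7651.

0.765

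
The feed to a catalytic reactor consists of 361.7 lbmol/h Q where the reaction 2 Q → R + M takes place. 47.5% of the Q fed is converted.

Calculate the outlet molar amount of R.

85.9 lbmol/h

Q reacted = 0.475 × 361.7 = 171.8 lbmol/h; ν_Q = −2, so ξ = 171.8/2 = 85.9 lbmol/h.
Outlet amounts (n = n₀ + ν ξ):
  Q: 361.7 − 2(85.9) = 189.9
  R: 0 + 1(85.9) = 85.9
  M: 0 + 1(85.9) = 85.9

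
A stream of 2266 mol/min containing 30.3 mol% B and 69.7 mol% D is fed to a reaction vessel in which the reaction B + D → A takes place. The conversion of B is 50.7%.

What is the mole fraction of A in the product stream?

0.182

B reacted = 0.507 × 686.6 = 348.1 mol/min; ν_B = −1, so ξ = 348.1/1 = 348.1 mol/min.
Outlet amounts (n = n₀ + ν ξ):
  B: 686.6 − 1(348.1) = 338.5
  D: 1579 − 1(348.1) = 1231
  A: 0 + 1(348.1) = 348.1
Total out = 1918 mol/min; y_A = 348.1 / 1918 = 0.1815.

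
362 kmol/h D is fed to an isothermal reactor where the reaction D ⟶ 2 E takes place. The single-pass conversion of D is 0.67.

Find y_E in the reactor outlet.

0.802

D reacted = 0.67 × 362 = 242.5 kmol/h; ν_D = −1, so ξ = 242.5/1 = 242.5 kmol/h.
Outlet amounts (n = n₀ + ν ξ):
  D: 362 − 1(242.5) = 119.5
  E: 0 + 2(242.5) = 485.1
Total out = 604.5 kmol/h; y_E = 485.1 / 604.5 = 0.8024.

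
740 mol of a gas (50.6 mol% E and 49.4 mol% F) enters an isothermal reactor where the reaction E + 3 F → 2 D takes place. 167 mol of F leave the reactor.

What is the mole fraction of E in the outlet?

For F: n = n₀ − 3ξ → 167 = 365.6 − 3ξ, giving ξ = 66.19 mol.
Outlet amounts (n = n₀ + ν ξ):
  E: 374.4 − 1(66.19) = 308.3
  F: 365.6 − 3(66.19) = 167
  D: 0 + 2(66.19) = 132.4
Total out = 607.6 mol; y_E = 308.3 / 607.6 = 0.5073.

0.507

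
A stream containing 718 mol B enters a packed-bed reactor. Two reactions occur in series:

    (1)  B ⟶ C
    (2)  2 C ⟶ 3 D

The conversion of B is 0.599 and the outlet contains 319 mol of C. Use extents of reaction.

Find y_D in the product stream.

Conversion of B: B consumed = 1ξ₁ = 0.599 × 718 → ξ₁ = 430.1 mol.
C balance: n_C = 0 + 1ξ₁ − 2ξ₂ = 319 → ξ₂ = (1·430.1 − 319)/2 = 55.54 mol.
Outlet amounts (n = n₀ + Σ ν·ξ):
  B: 718 − 1(430.1) = 287.9
  C: 0 + 1(430.1) − 2(55.54) = 319
  D: 0 + 3(55.54) = 166.6
Total out = 773.5 mol; y_D = 166.6 / 773.5 = 0.2154.

0.215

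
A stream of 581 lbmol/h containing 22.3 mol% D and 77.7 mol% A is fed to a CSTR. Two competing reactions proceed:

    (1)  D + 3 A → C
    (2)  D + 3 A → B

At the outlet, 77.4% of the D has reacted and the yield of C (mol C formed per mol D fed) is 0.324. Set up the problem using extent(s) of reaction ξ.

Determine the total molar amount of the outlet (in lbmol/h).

280 lbmol/h

Yield of C: 1ξ₁ / 129.6 = 0.324 → ξ₁ = 41.98 lbmol/h.
Conversion of D: 1ξ₁ + 1ξ₂ = 0.774 × 129.6 = 100.3 → ξ₂ = 58.3 lbmol/h.
Outlet amounts (n = n₀ + Σ ν·ξ):
  D: 129.6 − 1(41.98) − 1(58.3) = 29.28
  A: 451.4 − 3(41.98) − 3(58.3) = 150.6
  C: 0 + 1(41.98) = 41.98
  B: 0 + 1(58.3) = 58.3
Total out = 29.28 + 150.6 + 41.98 + 58.3 = 280.2 lbmol/h.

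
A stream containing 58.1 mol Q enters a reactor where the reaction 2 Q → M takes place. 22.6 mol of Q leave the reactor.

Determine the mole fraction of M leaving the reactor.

0.44

For Q: n = n₀ − 2ξ → 22.6 = 58.1 − 2ξ, giving ξ = 17.75 mol.
Outlet amounts (n = n₀ + ν ξ):
  Q: 58.1 − 2(17.75) = 22.6
  M: 0 + 1(17.75) = 17.75
Total out = 40.35 mol; y_M = 17.75 / 40.35 = 0.4399.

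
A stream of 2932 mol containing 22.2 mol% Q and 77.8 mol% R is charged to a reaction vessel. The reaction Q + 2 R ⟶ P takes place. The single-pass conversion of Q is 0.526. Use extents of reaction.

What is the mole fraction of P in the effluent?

Q reacted = 0.526 × 650.9 = 342.4 mol; ν_Q = −1, so ξ = 342.4/1 = 342.4 mol.
Outlet amounts (n = n₀ + ν ξ):
  Q: 650.9 − 1(342.4) = 308.5
  R: 2281 − 2(342.4) = 1596
  P: 0 + 1(342.4) = 342.4
Total out = 2247 mol; y_P = 342.4 / 2247 = 0.1524.

0.152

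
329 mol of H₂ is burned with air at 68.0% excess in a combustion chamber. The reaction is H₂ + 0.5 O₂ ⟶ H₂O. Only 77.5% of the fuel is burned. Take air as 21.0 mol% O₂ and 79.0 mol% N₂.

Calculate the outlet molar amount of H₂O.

255 mol

Stoichiometric O₂ = 0.5 × 329 = 164.5 mol; O₂ fed = 164.5 × 1.680 = 276.4 mol.
N₂ fed = 276.4 × 79/21 = 1040 mol.
Fuel reacted = 0.775 × 329 → ξ = 255 mol.
Outlet (n = n₀ + ν ξ):
  H₂: 329 − 1(255) = 74.03
  O₂: 276.4 − 0.5(255) = 148.9
  N₂: 1040 (inert)
  H₂O: 0 + 1(255) = 255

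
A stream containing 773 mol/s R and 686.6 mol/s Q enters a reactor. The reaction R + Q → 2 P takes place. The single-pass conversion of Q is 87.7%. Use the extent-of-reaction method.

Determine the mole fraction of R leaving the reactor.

0.117

Q reacted = 0.877 × 686.6 = 602.1 mol/s; ν_Q = −1, so ξ = 602.1/1 = 602.1 mol/s.
Outlet amounts (n = n₀ + ν ξ):
  R: 773 − 1(602.1) = 170.9
  Q: 686.6 − 1(602.1) = 84.45
  P: 0 + 2(602.1) = 1204
Total out = 1460 mol/s; y_R = 170.9 / 1460 = 0.1171.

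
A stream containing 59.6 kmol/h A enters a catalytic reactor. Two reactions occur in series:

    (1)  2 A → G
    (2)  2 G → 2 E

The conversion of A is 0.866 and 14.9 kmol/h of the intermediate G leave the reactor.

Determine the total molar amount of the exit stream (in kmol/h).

33.8 kmol/h

Conversion of A: A consumed = 2ξ₁ = 0.866 × 59.6 → ξ₁ = 25.81 kmol/h.
G balance: n_G = 0 + 1ξ₁ − 2ξ₂ = 14.9 → ξ₂ = (1·25.81 − 14.9)/2 = 5.453 kmol/h.
Outlet amounts (n = n₀ + Σ ν·ξ):
  A: 59.6 − 2(25.81) = 7.986
  G: 0 + 1(25.81) − 2(5.453) = 14.9
  E: 0 + 2(5.453) = 10.91
Total out = 7.986 + 14.9 + 10.91 = 33.79 kmol/h.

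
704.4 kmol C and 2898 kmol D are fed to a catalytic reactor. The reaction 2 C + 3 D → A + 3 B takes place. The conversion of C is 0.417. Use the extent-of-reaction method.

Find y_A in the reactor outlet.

0.0425

C reacted = 0.417 × 704.4 = 293.7 kmol; ν_C = −2, so ξ = 293.7/2 = 146.9 kmol.
Outlet amounts (n = n₀ + ν ξ):
  C: 704.4 − 2(146.9) = 410.7
  D: 2898 − 3(146.9) = 2457
  A: 0 + 1(146.9) = 146.9
  B: 0 + 3(146.9) = 440.6
Total out = 3456 kmol; y_A = 146.9 / 3456 = 0.0425.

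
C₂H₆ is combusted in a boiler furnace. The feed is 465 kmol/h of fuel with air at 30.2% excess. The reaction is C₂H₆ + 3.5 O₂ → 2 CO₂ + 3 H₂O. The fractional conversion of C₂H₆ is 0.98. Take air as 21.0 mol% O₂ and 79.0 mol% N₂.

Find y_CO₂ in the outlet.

Stoichiometric O₂ = 3.5 × 465 = 1628 kmol/h; O₂ fed = 1628 × 1.302 = 2119 kmol/h.
N₂ fed = 2119 × 79/21 = 7971 kmol/h.
Fuel reacted = 0.98 × 465 → ξ = 455.7 kmol/h.
Outlet (n = n₀ + ν ξ):
  C₂H₆: 465 − 1(455.7) = 9.3
  O₂: 2119 − 3.5(455.7) = 524.1
  N₂: 7971 (inert)
  CO₂: 0 + 2(455.7) = 911.4
  H₂O: 0 + 3(455.7) = 1367
Total out = 10780 kmol/h; y_CO₂ = 911.4 / 10780 = 0.08452.

0.0845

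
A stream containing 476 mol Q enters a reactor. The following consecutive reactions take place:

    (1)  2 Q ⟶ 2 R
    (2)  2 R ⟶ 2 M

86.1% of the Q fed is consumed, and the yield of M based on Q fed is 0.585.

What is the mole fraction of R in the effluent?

0.276

Conversion of Q: Q consumed = 2ξ₁ = 0.861 × 476 → ξ₁ = 204.9 mol.
Yield of M: 2ξ₂ / 476 = 0.585 → ξ₂ = 139.2 mol.
Outlet amounts (n = n₀ + Σ ν·ξ):
  Q: 476 − 2(204.9) = 66.16
  R: 0 + 2(204.9) − 2(139.2) = 131.4
  M: 0 + 2(139.2) = 278.5
Total out = 476 mol; y_R = 131.4 / 476 = 0.276.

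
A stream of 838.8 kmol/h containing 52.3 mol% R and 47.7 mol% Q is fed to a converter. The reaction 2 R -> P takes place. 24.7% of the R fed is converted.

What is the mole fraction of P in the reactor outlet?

R reacted = 0.247 × 438.7 = 108.4 kmol/h; ν_R = −2, so ξ = 108.4/2 = 54.18 kmol/h.
Outlet amounts (n = n₀ + ν ξ):
  R: 438.7 − 2(54.18) = 330.3
  P: 0 + 1(54.18) = 54.18
  Q: 400.1 (inert)
Total out = 784.6 kmol/h; y_P = 54.18 / 784.6 = 0.06905.

0.0691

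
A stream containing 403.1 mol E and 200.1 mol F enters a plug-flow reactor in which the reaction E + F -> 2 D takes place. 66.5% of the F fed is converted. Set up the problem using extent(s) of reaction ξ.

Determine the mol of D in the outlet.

F reacted = 0.665 × 200.1 = 133.1 mol; ν_F = −1, so ξ = 133.1/1 = 133.1 mol.
Outlet amounts (n = n₀ + ν ξ):
  E: 403.1 − 1(133.1) = 270
  F: 200.1 − 1(133.1) = 67.03
  D: 0 + 2(133.1) = 266.1

266 mol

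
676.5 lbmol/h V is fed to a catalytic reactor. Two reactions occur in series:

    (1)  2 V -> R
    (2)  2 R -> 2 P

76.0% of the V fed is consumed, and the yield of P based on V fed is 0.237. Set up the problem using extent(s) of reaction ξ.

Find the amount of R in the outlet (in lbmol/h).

Conversion of V: V consumed = 2ξ₁ = 0.76 × 676.5 → ξ₁ = 257.1 lbmol/h.
Yield of P: 2ξ₂ / 676.5 = 0.237 → ξ₂ = 80.17 lbmol/h.
Outlet amounts (n = n₀ + Σ ν·ξ):
  V: 676.5 − 2(257.1) = 162.4
  R: 0 + 1(257.1) − 2(80.17) = 96.74
  P: 0 + 2(80.17) = 160.3

96.7 lbmol/h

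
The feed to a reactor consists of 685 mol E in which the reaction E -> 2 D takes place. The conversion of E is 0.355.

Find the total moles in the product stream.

E reacted = 0.355 × 685 = 243.2 mol; ν_E = −1, so ξ = 243.2/1 = 243.2 mol.
Outlet amounts (n = n₀ + ν ξ):
  E: 685 − 1(243.2) = 441.8
  D: 0 + 2(243.2) = 486.3
Total out = 441.8 + 486.3 = 928.2 mol.

928 mol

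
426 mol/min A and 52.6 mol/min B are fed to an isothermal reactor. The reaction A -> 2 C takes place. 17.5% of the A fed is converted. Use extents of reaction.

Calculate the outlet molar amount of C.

A reacted = 0.175 × 426 = 74.55 mol/min; ν_A = −1, so ξ = 74.55/1 = 74.55 mol/min.
Outlet amounts (n = n₀ + ν ξ):
  A: 426 − 1(74.55) = 351.4
  C: 0 + 2(74.55) = 149.1
  B: 52.6 (inert)

149 mol/min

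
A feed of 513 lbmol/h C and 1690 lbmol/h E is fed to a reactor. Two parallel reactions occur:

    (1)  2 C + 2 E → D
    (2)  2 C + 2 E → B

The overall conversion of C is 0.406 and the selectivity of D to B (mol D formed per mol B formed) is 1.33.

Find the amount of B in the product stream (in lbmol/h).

44.7 lbmol/h

Conversion of C: C consumed = 0.406 × 513 = 208.3 lbmol/h = 2ξ₁ + 2ξ₂.
Selectivity: 1ξ₁ / (1ξ₂) = 1.33 → ξ₁ = 1.33 ξ₂.
Substitute: (2·1.33 + 2) ξ₂ = 208.3 → ξ₂ = 44.69 lbmol/h, ξ₁ = 59.44 lbmol/h.
Outlet amounts (n = n₀ + Σ ν·ξ):
  C: 513 − 2(59.44) − 2(44.69) = 304.7
  E: 1690 − 2(59.44) − 2(44.69) = 1482
  D: 0 + 1(59.44) = 59.44
  B: 0 + 1(44.69) = 44.69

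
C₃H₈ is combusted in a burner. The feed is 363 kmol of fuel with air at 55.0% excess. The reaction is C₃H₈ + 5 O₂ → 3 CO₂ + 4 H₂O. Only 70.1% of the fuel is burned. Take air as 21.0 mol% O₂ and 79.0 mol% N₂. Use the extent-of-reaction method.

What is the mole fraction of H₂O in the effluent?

0.0726

Stoichiometric O₂ = 5 × 363 = 1815 kmol; O₂ fed = 1815 × 1.550 = 2813 kmol.
N₂ fed = 2813 × 79/21 = 10580 kmol.
Fuel reacted = 0.701 × 363 → ξ = 254.5 kmol.
Outlet (n = n₀ + ν ξ):
  C₃H₈: 363 − 1(254.5) = 108.5
  O₂: 2813 − 5(254.5) = 1541
  N₂: 10580 (inert)
  CO₂: 0 + 3(254.5) = 763.4
  H₂O: 0 + 4(254.5) = 1018
Total out = 14010 kmol; y_H₂O = 1018 / 14010 = 0.07263.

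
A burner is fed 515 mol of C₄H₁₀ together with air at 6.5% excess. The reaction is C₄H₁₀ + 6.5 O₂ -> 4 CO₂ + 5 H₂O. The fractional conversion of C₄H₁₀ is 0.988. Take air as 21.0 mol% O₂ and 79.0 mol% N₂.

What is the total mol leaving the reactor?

18300 mol

Stoichiometric O₂ = 6.5 × 515 = 3348 mol; O₂ fed = 3348 × 1.065 = 3565 mol.
N₂ fed = 3565 × 79/21 = 13410 mol.
Fuel reacted = 0.988 × 515 → ξ = 508.8 mol.
Outlet (n = n₀ + ν ξ):
  C₄H₁₀: 515 − 1(508.8) = 6.18
  O₂: 3565 − 6.5(508.8) = 257.8
  N₂: 13410 (inert)
  CO₂: 0 + 4(508.8) = 2035
  H₂O: 0 + 5(508.8) = 2544
Total out = 6.18 + 257.8 + 13410 + 2035 + 2544 = 18250 mol.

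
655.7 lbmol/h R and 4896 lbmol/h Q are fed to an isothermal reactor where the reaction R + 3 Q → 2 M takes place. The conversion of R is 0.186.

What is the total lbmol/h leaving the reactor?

5310 lbmol/h

R reacted = 0.186 × 655.7 = 122 lbmol/h; ν_R = −1, so ξ = 122/1 = 122 lbmol/h.
Outlet amounts (n = n₀ + ν ξ):
  R: 655.7 − 1(122) = 533.7
  Q: 4896 − 3(122) = 4530
  M: 0 + 2(122) = 243.9
Total out = 533.7 + 4530 + 243.9 = 5308 lbmol/h.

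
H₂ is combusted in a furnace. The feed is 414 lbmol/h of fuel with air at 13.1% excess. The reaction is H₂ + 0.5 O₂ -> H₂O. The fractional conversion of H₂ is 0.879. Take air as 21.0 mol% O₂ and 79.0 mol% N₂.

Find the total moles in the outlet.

Stoichiometric O₂ = 0.5 × 414 = 207 lbmol/h; O₂ fed = 207 × 1.131 = 234.1 lbmol/h.
N₂ fed = 234.1 × 79/21 = 880.7 lbmol/h.
Fuel reacted = 0.879 × 414 → ξ = 363.9 lbmol/h.
Outlet (n = n₀ + ν ξ):
  H₂: 414 − 1(363.9) = 50.09
  O₂: 234.1 − 0.5(363.9) = 52.16
  N₂: 880.7 (inert)
  H₂O: 0 + 1(363.9) = 363.9
Total out = 50.09 + 52.16 + 880.7 + 363.9 = 1347 lbmol/h.

1350 lbmol/h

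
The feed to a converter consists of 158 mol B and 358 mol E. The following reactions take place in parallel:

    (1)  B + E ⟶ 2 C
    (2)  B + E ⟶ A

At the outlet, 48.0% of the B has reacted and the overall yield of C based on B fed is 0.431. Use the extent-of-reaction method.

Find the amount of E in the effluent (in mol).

282 mol

Yield of C: 2ξ₁ / 158 = 0.431 → ξ₁ = 34.05 mol.
Conversion of B: 1ξ₁ + 1ξ₂ = 0.48 × 158 = 75.84 → ξ₂ = 41.79 mol.
Outlet amounts (n = n₀ + Σ ν·ξ):
  B: 158 − 1(34.05) − 1(41.79) = 82.16
  E: 358 − 1(34.05) − 1(41.79) = 282.2
  C: 0 + 2(34.05) = 68.1
  A: 0 + 1(41.79) = 41.79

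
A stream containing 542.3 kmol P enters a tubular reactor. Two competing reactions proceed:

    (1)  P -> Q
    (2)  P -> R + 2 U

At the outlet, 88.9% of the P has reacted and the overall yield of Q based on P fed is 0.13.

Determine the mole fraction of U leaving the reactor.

0.603

Yield of Q: 1ξ₁ / 542.3 = 0.13 → ξ₁ = 70.5 kmol.
Conversion of P: 1ξ₁ + 1ξ₂ = 0.889 × 542.3 = 482.1 → ξ₂ = 411.6 kmol.
Outlet amounts (n = n₀ + Σ ν·ξ):
  P: 542.3 − 1(70.5) − 1(411.6) = 60.2
  Q: 0 + 1(70.5) = 70.5
  R: 0 + 1(411.6) = 411.6
  U: 0 + 2(411.6) = 823.2
Total out = 1366 kmol; y_U = 823.2 / 1366 = 0.6029.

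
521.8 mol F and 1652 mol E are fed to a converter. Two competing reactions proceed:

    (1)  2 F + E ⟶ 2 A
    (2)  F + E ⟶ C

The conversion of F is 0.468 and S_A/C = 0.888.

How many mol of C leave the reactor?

129 mol

Conversion of F: F consumed = 0.468 × 521.8 = 244.2 mol = 2ξ₁ + 1ξ₂.
Selectivity: 2ξ₁ / (1ξ₂) = 0.888 → ξ₁ = 0.444 ξ₂.
Substitute: (2·0.444 + 1) ξ₂ = 244.2 → ξ₂ = 129.3 mol, ξ₁ = 57.43 mol.
Outlet amounts (n = n₀ + Σ ν·ξ):
  F: 521.8 − 2(57.43) − 1(129.3) = 277.6
  E: 1652 − 1(57.43) − 1(129.3) = 1465
  A: 0 + 2(57.43) = 114.9
  C: 0 + 1(129.3) = 129.3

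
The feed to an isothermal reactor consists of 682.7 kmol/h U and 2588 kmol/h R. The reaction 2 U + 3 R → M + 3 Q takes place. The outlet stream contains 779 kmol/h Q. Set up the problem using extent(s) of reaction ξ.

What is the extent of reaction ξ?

ξ = 260 kmol/h

For Q: n = n₀ + 3ξ → 779 = 0 + 3ξ, giving ξ = 259.7 kmol/h.
Outlet amounts (n = n₀ + ν ξ):
  U: 682.7 − 2(259.7) = 163.4
  R: 2588 − 3(259.7) = 1809
  M: 0 + 1(259.7) = 259.7
  Q: 0 + 3(259.7) = 779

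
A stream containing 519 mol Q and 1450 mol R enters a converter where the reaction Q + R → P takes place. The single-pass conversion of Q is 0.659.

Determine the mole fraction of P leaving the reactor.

0.21

Q reacted = 0.659 × 519 = 342 mol; ν_Q = −1, so ξ = 342/1 = 342 mol.
Outlet amounts (n = n₀ + ν ξ):
  Q: 519 − 1(342) = 177
  R: 1450 − 1(342) = 1108
  P: 0 + 1(342) = 342
Total out = 1627 mol; y_P = 342 / 1627 = 0.2102.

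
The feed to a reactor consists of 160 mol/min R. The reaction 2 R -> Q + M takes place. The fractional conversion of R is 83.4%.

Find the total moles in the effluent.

160 mol/min

R reacted = 0.834 × 160 = 133.4 mol/min; ν_R = −2, so ξ = 133.4/2 = 66.72 mol/min.
Outlet amounts (n = n₀ + ν ξ):
  R: 160 − 2(66.72) = 26.56
  Q: 0 + 1(66.72) = 66.72
  M: 0 + 1(66.72) = 66.72
Total out = 26.56 + 66.72 + 66.72 = 160 mol/min.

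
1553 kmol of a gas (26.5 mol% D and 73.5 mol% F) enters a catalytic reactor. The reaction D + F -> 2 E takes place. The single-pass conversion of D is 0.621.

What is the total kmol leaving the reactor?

D reacted = 0.621 × 411.5 = 255.6 kmol; ν_D = −1, so ξ = 255.6/1 = 255.6 kmol.
Outlet amounts (n = n₀ + ν ξ):
  D: 411.5 − 1(255.6) = 156
  F: 1141 − 1(255.6) = 885.9
  E: 0 + 2(255.6) = 511.1
Total out = 156 + 885.9 + 511.1 = 1553 kmol.

1550 kmol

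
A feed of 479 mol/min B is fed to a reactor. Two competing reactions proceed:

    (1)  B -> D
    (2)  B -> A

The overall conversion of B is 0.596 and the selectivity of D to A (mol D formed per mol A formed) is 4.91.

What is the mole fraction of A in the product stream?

Conversion of B: B consumed = 0.596 × 479 = 285.5 mol/min = 1ξ₁ + 1ξ₂.
Selectivity: 1ξ₁ / (1ξ₂) = 4.91 → ξ₁ = 4.91 ξ₂.
Substitute: (1·4.91 + 1) ξ₂ = 285.5 → ξ₂ = 48.31 mol/min, ξ₁ = 237.2 mol/min.
Outlet amounts (n = n₀ + Σ ν·ξ):
  B: 479 − 1(237.2) − 1(48.31) = 193.5
  D: 0 + 1(237.2) = 237.2
  A: 0 + 1(48.31) = 48.31
Total out = 479 mol/min; y_A = 48.31 / 479 = 0.1008.

0.101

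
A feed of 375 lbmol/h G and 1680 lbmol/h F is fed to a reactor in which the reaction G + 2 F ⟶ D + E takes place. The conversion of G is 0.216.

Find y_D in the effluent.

0.041

G reacted = 0.216 × 375 = 81 lbmol/h; ν_G = −1, so ξ = 81/1 = 81 lbmol/h.
Outlet amounts (n = n₀ + ν ξ):
  G: 375 − 1(81) = 294
  F: 1680 − 2(81) = 1518
  D: 0 + 1(81) = 81
  E: 0 + 1(81) = 81
Total out = 1974 lbmol/h; y_D = 81 / 1974 = 0.04103.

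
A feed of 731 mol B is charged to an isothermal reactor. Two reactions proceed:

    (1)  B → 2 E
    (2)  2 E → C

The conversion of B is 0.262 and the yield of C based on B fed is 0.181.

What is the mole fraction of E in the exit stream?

Conversion of B: B consumed = 1ξ₁ = 0.262 × 731 → ξ₁ = 191.5 mol.
Yield of C: 1ξ₂ / 731 = 0.181 → ξ₂ = 132.3 mol.
Outlet amounts (n = n₀ + Σ ν·ξ):
  B: 731 − 1(191.5) = 539.5
  E: 0 + 2(191.5) − 2(132.3) = 118.4
  C: 0 + 1(132.3) = 132.3
Total out = 790.2 mol; y_E = 118.4 / 790.2 = 0.1499.

0.15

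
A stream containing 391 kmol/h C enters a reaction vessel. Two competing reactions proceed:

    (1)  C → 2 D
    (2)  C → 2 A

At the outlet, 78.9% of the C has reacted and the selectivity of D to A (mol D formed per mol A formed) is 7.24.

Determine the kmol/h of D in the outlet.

542 kmol/h

Conversion of C: C consumed = 0.789 × 391 = 308.5 kmol/h = 1ξ₁ + 1ξ₂.
Selectivity: 2ξ₁ / (2ξ₂) = 7.24 → ξ₁ = 7.24 ξ₂.
Substitute: (1·7.24 + 1) ξ₂ = 308.5 → ξ₂ = 37.44 kmol/h, ξ₁ = 271.1 kmol/h.
Outlet amounts (n = n₀ + Σ ν·ξ):
  C: 391 − 1(271.1) − 1(37.44) = 82.5
  D: 0 + 2(271.1) = 542.1
  A: 0 + 2(37.44) = 74.88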